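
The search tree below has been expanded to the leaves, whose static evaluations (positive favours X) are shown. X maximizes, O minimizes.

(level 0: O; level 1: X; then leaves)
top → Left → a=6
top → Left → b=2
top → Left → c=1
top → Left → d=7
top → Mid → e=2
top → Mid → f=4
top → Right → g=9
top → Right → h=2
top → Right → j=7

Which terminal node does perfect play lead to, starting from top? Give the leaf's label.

f

Left (X): max(6, 2, 1, 7) = 7
Mid (X): max(2, 4) = 4
Right (X): max(9, 2, 7) = 9
top (O): min(7, 4, 9) = 4
At top, O picks Mid (lowest: 4).
At Mid, X picks f (highest: 4).
Terminal value 4.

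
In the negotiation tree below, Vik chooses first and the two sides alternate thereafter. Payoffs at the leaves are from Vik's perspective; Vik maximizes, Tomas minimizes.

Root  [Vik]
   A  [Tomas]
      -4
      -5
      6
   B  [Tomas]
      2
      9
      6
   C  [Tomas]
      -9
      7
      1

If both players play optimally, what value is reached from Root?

A (Tomas): min(-4, -5, 6) = -5
B (Tomas): min(2, 9, 6) = 2
C (Tomas): min(-9, 7, 1) = -9
Root (Vik): max(-5, 2, -9) = 2

2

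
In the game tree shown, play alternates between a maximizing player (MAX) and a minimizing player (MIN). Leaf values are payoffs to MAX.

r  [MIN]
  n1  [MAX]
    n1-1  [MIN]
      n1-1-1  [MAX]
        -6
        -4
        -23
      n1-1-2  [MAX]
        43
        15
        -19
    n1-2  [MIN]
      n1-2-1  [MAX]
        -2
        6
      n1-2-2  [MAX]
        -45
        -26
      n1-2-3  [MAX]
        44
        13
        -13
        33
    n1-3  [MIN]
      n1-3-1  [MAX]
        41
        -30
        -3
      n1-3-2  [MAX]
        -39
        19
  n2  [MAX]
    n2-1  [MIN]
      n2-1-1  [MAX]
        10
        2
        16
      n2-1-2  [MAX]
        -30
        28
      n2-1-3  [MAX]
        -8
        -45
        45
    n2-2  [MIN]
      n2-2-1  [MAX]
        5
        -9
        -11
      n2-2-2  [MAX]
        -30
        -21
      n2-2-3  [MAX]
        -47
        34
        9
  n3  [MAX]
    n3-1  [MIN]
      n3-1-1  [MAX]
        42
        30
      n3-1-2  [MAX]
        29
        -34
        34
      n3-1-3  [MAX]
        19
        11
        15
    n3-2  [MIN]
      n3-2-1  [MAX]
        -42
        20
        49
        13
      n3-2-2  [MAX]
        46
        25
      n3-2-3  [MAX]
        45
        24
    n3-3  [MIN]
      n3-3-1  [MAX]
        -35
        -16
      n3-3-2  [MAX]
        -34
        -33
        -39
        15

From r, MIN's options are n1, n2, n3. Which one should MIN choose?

n1-1-1 (MAX): max(-6, -4, -23) = -4
n1-1-2 (MAX): max(43, 15, -19) = 43
n1-1 (MIN): min(-4, 43) = -4
n1-2-1 (MAX): max(-2, 6) = 6
n1-2-2 (MAX): max(-45, -26) = -26
n1-2-3 (MAX): max(44, 13, -13, 33) = 44
n1-2 (MIN): min(6, -26, 44) = -26
n1-3-1 (MAX): max(41, -30, -3) = 41
n1-3-2 (MAX): max(-39, 19) = 19
n1-3 (MIN): min(41, 19) = 19
n1 (MAX): max(-4, -26, 19) = 19
n2-1-1 (MAX): max(10, 2, 16) = 16
n2-1-2 (MAX): max(-30, 28) = 28
n2-1-3 (MAX): max(-8, -45, 45) = 45
n2-1 (MIN): min(16, 28, 45) = 16
n2-2-1 (MAX): max(5, -9, -11) = 5
n2-2-2 (MAX): max(-30, -21) = -21
n2-2-3 (MAX): max(-47, 34, 9) = 34
n2-2 (MIN): min(5, -21, 34) = -21
n2 (MAX): max(16, -21) = 16
n3-1-1 (MAX): max(42, 30) = 42
n3-1-2 (MAX): max(29, -34, 34) = 34
n3-1-3 (MAX): max(19, 11, 15) = 19
n3-1 (MIN): min(42, 34, 19) = 19
n3-2-1 (MAX): max(-42, 20, 49, 13) = 49
n3-2-2 (MAX): max(46, 25) = 46
n3-2-3 (MAX): max(45, 24) = 45
n3-2 (MIN): min(49, 46, 45) = 45
n3-3-1 (MAX): max(-35, -16) = -16
n3-3-2 (MAX): max(-34, -33, -39, 15) = 15
n3-3 (MIN): min(-16, 15) = -16
n3 (MAX): max(19, 45, -16) = 45
r (MIN): min(19, 16, 45) = 16
MIN at r wants the lowest of {n1=19, n2=16, n3=45}, so chooses n2.

n2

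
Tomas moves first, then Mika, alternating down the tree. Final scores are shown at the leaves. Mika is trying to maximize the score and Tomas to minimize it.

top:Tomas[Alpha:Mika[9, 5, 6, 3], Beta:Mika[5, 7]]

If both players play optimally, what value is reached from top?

7

Alpha (Mika): max(9, 5, 6, 3) = 9
Beta (Mika): max(5, 7) = 7
top (Tomas): min(9, 7) = 7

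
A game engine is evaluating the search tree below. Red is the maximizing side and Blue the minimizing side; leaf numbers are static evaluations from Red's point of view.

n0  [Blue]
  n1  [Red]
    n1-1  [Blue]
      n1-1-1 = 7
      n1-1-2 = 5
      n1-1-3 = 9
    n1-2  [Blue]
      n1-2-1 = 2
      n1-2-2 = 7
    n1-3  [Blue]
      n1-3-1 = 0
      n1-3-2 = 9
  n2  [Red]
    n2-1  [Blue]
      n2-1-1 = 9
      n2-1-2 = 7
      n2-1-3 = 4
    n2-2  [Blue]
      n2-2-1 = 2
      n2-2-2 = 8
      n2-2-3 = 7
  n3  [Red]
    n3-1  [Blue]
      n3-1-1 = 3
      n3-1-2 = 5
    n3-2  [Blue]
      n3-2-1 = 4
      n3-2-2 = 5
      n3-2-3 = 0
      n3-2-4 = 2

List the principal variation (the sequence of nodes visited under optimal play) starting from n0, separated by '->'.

n1-1 (Blue): min(7, 5, 9) = 5
n1-2 (Blue): min(2, 7) = 2
n1-3 (Blue): min(0, 9) = 0
n1 (Red): max(5, 2, 0) = 5
n2-1 (Blue): min(9, 7, 4) = 4
n2-2 (Blue): min(2, 8, 7) = 2
n2 (Red): max(4, 2) = 4
n3-1 (Blue): min(3, 5) = 3
n3-2 (Blue): min(4, 5, 0, 2) = 0
n3 (Red): max(3, 0) = 3
n0 (Blue): min(5, 4, 3) = 3
At n0, Blue picks n3 (lowest: 3).
At n3, Red picks n3-1 (highest: 3).
At n3-1, Blue picks n3-1-1 (lowest: 3).
Terminal value 3.

n0 -> n3 -> n3-1 -> n3-1-1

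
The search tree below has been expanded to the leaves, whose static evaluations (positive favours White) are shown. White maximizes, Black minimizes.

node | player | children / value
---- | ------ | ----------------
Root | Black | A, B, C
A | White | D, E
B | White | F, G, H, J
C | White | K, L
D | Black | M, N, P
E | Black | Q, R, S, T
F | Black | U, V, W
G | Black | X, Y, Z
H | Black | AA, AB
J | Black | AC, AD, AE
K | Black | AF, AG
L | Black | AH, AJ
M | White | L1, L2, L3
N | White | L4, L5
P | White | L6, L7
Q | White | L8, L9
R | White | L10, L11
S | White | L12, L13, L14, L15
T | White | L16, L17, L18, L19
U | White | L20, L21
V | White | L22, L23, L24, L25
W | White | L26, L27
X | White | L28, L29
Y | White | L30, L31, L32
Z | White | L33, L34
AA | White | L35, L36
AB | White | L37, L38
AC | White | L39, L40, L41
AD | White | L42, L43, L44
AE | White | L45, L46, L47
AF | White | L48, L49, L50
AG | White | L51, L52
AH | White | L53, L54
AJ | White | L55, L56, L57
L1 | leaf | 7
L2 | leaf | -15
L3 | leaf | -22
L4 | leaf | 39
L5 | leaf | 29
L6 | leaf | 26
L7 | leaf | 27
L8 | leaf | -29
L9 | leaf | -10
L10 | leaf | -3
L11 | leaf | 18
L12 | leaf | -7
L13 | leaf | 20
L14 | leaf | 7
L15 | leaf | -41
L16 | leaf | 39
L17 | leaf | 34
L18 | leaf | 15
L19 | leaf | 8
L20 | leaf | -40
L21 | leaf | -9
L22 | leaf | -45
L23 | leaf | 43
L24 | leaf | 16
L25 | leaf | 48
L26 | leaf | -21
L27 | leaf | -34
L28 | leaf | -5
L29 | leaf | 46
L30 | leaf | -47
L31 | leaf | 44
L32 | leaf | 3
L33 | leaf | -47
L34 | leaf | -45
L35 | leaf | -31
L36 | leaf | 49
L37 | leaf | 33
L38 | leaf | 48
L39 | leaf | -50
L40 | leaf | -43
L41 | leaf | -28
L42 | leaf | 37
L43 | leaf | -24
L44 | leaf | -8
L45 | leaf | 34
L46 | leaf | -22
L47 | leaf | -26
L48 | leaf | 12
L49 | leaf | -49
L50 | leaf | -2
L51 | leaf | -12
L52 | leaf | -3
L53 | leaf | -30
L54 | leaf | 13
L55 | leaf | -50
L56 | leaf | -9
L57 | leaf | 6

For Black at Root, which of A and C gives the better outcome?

M (White): max(7, -15, -22) = 7
N (White): max(39, 29) = 39
P (White): max(26, 27) = 27
D (Black): min(7, 39, 27) = 7
Q (White): max(-29, -10) = -10
R (White): max(-3, 18) = 18
S (White): max(-7, 20, 7, -41) = 20
T (White): max(39, 34, 15, 8) = 39
E (Black): min(-10, 18, 20, 39) = -10
A (White): max(7, -10) = 7
AF (White): max(12, -49, -2) = 12
AG (White): max(-12, -3) = -3
K (Black): min(12, -3) = -3
AH (White): max(-30, 13) = 13
AJ (White): max(-50, -9, 6) = 6
L (Black): min(13, 6) = 6
C (White): max(-3, 6) = 6
Black prefers the lower value; A=7, C=6. C is better since 6 < 7.

C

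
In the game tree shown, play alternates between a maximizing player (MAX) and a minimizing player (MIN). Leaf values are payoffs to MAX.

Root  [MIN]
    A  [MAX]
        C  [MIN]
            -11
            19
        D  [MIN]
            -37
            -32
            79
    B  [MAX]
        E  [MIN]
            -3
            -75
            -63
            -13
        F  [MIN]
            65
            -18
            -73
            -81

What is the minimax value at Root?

-75

C (MIN): min(-11, 19) = -11
D (MIN): min(-37, -32, 79) = -37
A (MAX): max(-11, -37) = -11
E (MIN): min(-3, -75, -63, -13) = -75
F (MIN): min(65, -18, -73, -81) = -81
B (MAX): max(-75, -81) = -75
Root (MIN): min(-11, -75) = -75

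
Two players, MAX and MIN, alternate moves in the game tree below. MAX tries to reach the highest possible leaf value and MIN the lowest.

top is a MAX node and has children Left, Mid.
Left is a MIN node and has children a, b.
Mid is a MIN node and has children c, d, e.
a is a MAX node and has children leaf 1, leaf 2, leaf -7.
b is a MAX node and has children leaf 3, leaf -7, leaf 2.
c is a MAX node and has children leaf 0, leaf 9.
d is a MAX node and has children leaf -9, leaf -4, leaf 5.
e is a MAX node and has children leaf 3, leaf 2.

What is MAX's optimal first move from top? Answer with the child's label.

Mid

a (MAX): max(1, 2, -7) = 2
b (MAX): max(3, -7, 2) = 3
Left (MIN): min(2, 3) = 2
c (MAX): max(0, 9) = 9
d (MAX): max(-9, -4, 5) = 5
e (MAX): max(3, 2) = 3
Mid (MIN): min(9, 5, 3) = 3
top (MAX): max(2, 3) = 3
MAX at top wants the highest of {Left=2, Mid=3}, so chooses Mid.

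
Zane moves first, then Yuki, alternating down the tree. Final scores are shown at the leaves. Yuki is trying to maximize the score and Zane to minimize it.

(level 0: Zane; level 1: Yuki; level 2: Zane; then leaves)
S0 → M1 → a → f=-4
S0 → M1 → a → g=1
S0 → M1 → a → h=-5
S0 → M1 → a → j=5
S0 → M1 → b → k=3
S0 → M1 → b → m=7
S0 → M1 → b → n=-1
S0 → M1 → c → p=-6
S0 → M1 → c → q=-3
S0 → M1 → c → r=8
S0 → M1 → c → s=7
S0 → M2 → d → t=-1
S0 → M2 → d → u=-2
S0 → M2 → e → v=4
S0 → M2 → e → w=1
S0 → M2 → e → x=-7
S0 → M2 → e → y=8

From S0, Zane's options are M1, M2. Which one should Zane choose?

M2

a (Zane): min(-4, 1, -5, 5) = -5
b (Zane): min(3, 7, -1) = -1
c (Zane): min(-6, -3, 8, 7) = -6
M1 (Yuki): max(-5, -1, -6) = -1
d (Zane): min(-1, -2) = -2
e (Zane): min(4, 1, -7, 8) = -7
M2 (Yuki): max(-2, -7) = -2
S0 (Zane): min(-1, -2) = -2
Zane at S0 wants the lowest of {M1=-1, M2=-2}, so chooses M2.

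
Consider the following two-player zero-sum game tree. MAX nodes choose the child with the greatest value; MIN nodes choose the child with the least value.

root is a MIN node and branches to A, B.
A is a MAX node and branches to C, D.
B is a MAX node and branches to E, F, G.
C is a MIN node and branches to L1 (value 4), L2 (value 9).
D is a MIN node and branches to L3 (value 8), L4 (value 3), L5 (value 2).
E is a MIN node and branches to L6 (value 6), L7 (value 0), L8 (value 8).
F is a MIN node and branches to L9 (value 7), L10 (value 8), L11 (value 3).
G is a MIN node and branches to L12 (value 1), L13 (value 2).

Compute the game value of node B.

3

E (MIN): min(6, 0, 8) = 0
F (MIN): min(7, 8, 3) = 3
G (MIN): min(1, 2) = 1
B (MAX): max(0, 3, 1) = 3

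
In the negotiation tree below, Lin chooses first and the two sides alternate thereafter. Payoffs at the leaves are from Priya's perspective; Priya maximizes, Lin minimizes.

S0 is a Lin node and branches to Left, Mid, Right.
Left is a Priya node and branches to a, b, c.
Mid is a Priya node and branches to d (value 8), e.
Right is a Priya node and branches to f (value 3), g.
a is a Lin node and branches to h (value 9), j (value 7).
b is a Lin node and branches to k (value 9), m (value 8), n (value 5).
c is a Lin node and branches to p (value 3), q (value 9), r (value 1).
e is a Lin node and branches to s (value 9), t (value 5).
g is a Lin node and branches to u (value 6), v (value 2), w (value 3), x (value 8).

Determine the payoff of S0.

a (Lin): min(9, 7) = 7
b (Lin): min(9, 8, 5) = 5
c (Lin): min(3, 9, 1) = 1
Left (Priya): max(7, 5, 1) = 7
e (Lin): min(9, 5) = 5
Mid (Priya): max(8, 5) = 8
g (Lin): min(6, 2, 3, 8) = 2
Right (Priya): max(3, 2) = 3
S0 (Lin): min(7, 8, 3) = 3

3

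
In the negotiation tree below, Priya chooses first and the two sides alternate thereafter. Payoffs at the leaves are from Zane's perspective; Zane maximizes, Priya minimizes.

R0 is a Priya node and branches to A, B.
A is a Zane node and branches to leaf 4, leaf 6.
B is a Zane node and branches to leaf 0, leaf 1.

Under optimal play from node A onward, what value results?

6

A (Zane): max(4, 6) = 6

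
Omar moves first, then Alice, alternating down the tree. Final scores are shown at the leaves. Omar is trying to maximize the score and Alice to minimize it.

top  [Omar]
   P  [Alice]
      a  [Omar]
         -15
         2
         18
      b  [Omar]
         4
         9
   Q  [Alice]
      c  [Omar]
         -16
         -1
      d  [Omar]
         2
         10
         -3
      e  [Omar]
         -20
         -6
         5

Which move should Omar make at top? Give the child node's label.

P

a (Omar): max(-15, 2, 18) = 18
b (Omar): max(4, 9) = 9
P (Alice): min(18, 9) = 9
c (Omar): max(-16, -1) = -1
d (Omar): max(2, 10, -3) = 10
e (Omar): max(-20, -6, 5) = 5
Q (Alice): min(-1, 10, 5) = -1
top (Omar): max(9, -1) = 9
Omar at top wants the highest of {P=9, Q=-1}, so chooses P.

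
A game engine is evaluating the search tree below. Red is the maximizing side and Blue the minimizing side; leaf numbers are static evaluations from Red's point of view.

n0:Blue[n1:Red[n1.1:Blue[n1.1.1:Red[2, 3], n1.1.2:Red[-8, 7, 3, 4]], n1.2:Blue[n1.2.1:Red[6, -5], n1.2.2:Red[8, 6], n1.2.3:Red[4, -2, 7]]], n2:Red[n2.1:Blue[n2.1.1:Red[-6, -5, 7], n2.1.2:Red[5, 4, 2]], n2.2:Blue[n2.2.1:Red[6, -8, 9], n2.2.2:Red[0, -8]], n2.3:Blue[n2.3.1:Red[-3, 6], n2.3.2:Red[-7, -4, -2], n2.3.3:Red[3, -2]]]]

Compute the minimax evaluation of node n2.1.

5

n2.1.1 (Red): max(-6, -5, 7) = 7
n2.1.2 (Red): max(5, 4, 2) = 5
n2.1 (Blue): min(7, 5) = 5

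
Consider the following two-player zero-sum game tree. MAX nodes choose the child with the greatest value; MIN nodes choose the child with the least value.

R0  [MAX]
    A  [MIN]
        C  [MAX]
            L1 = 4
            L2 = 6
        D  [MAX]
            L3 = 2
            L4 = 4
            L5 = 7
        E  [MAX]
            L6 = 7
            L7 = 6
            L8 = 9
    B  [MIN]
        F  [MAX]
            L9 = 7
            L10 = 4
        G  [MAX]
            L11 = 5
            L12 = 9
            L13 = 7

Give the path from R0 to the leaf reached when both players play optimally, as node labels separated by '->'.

C (MAX): max(4, 6) = 6
D (MAX): max(2, 4, 7) = 7
E (MAX): max(7, 6, 9) = 9
A (MIN): min(6, 7, 9) = 6
F (MAX): max(7, 4) = 7
G (MAX): max(5, 9, 7) = 9
B (MIN): min(7, 9) = 7
R0 (MAX): max(6, 7) = 7
At R0, MAX picks B (highest: 7).
At B, MIN picks F (lowest: 7).
At F, MAX picks L9 (highest: 7).
Terminal value 7.

R0 -> B -> F -> L9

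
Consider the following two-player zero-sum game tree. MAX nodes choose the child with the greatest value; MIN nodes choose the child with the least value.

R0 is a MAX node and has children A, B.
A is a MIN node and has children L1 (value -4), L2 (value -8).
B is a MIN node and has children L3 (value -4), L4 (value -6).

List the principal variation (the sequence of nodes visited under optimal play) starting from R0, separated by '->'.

A (MIN): min(-4, -8) = -8
B (MIN): min(-4, -6) = -6
R0 (MAX): max(-8, -6) = -6
At R0, MAX picks B (highest: -6).
At B, MIN picks L4 (lowest: -6).
Terminal value -6.

R0 -> B -> L4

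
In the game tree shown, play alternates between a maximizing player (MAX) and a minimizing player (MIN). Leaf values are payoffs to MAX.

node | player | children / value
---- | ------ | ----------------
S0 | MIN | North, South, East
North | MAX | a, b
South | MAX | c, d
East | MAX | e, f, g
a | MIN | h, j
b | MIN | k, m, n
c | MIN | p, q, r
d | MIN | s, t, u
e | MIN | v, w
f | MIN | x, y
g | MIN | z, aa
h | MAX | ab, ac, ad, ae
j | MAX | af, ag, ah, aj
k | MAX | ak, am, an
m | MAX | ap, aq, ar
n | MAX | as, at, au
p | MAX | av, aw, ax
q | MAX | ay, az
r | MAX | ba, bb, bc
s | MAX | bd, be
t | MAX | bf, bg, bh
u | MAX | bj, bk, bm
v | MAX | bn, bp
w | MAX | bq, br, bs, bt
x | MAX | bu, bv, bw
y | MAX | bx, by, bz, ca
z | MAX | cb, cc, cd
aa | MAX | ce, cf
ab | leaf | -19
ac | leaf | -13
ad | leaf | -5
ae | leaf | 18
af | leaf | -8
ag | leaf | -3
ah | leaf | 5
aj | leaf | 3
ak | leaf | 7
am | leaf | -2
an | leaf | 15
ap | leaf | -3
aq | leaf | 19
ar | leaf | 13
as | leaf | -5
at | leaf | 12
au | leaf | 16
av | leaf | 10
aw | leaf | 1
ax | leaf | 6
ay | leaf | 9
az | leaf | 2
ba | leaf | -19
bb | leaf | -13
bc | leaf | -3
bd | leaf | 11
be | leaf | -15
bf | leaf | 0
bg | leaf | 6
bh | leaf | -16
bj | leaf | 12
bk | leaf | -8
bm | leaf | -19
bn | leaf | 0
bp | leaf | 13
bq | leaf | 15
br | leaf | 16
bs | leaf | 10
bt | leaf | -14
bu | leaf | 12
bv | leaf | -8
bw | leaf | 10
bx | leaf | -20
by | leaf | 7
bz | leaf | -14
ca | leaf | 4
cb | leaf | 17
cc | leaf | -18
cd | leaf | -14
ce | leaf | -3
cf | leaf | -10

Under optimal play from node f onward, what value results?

x (MAX): max(12, -8, 10) = 12
y (MAX): max(-20, 7, -14, 4) = 7
f (MIN): min(12, 7) = 7

7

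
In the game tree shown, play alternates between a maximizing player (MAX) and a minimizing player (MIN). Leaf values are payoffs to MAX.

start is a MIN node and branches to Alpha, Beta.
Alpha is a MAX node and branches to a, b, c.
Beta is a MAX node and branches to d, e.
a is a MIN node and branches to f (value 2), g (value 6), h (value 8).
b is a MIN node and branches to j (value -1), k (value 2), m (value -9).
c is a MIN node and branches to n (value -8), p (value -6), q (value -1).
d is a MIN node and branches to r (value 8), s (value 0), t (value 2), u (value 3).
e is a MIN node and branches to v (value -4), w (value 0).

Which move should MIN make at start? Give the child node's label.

a (MIN): min(2, 6, 8) = 2
b (MIN): min(-1, 2, -9) = -9
c (MIN): min(-8, -6, -1) = -8
Alpha (MAX): max(2, -9, -8) = 2
d (MIN): min(8, 0, 2, 3) = 0
e (MIN): min(-4, 0) = -4
Beta (MAX): max(0, -4) = 0
start (MIN): min(2, 0) = 0
MIN at start wants the lowest of {Alpha=2, Beta=0}, so chooses Beta.

Beta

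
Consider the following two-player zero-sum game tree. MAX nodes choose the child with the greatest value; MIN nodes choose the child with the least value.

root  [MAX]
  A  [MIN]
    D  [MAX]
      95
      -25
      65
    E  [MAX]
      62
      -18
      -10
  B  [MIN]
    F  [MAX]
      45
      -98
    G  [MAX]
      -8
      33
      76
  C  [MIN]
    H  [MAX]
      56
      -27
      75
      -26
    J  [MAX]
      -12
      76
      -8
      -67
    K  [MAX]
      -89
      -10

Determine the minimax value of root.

D (MAX): max(95, -25, 65) = 95
E (MAX): max(62, -18, -10) = 62
A (MIN): min(95, 62) = 62
F (MAX): max(45, -98) = 45
G (MAX): max(-8, 33, 76) = 76
B (MIN): min(45, 76) = 45
H (MAX): max(56, -27, 75, -26) = 75
J (MAX): max(-12, 76, -8, -67) = 76
K (MAX): max(-89, -10) = -10
C (MIN): min(75, 76, -10) = -10
root (MAX): max(62, 45, -10) = 62

62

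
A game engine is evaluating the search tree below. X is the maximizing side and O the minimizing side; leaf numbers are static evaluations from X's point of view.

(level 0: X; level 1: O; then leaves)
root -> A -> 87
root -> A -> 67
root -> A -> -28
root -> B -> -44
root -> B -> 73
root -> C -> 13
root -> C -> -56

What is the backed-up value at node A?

-28

A (O): min(87, 67, -28) = -28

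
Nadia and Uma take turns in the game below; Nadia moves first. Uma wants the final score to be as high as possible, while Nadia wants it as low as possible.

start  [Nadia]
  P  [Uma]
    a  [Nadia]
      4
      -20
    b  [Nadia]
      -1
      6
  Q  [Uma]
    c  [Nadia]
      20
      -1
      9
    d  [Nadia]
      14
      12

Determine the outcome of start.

a (Nadia): min(4, -20) = -20
b (Nadia): min(-1, 6) = -1
P (Uma): max(-20, -1) = -1
c (Nadia): min(20, -1, 9) = -1
d (Nadia): min(14, 12) = 12
Q (Uma): max(-1, 12) = 12
start (Nadia): min(-1, 12) = -1

-1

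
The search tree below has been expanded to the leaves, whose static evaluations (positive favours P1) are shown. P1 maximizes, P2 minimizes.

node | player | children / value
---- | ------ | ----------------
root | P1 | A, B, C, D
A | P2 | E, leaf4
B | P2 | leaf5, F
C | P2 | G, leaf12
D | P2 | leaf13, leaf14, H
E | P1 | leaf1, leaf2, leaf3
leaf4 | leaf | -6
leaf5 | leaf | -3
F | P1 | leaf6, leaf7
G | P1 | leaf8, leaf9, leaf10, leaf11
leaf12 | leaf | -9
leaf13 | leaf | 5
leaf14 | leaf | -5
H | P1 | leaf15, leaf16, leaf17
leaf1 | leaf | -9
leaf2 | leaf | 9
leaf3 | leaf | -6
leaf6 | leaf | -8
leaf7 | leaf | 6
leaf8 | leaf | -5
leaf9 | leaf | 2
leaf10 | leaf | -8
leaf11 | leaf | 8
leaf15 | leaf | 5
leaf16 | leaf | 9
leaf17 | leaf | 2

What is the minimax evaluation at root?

E (P1): max(-9, 9, -6) = 9
A (P2): min(9, -6) = -6
F (P1): max(-8, 6) = 6
B (P2): min(-3, 6) = -3
G (P1): max(-5, 2, -8, 8) = 8
C (P2): min(8, -9) = -9
H (P1): max(5, 9, 2) = 9
D (P2): min(5, -5, 9) = -5
root (P1): max(-6, -3, -9, -5) = -3

-3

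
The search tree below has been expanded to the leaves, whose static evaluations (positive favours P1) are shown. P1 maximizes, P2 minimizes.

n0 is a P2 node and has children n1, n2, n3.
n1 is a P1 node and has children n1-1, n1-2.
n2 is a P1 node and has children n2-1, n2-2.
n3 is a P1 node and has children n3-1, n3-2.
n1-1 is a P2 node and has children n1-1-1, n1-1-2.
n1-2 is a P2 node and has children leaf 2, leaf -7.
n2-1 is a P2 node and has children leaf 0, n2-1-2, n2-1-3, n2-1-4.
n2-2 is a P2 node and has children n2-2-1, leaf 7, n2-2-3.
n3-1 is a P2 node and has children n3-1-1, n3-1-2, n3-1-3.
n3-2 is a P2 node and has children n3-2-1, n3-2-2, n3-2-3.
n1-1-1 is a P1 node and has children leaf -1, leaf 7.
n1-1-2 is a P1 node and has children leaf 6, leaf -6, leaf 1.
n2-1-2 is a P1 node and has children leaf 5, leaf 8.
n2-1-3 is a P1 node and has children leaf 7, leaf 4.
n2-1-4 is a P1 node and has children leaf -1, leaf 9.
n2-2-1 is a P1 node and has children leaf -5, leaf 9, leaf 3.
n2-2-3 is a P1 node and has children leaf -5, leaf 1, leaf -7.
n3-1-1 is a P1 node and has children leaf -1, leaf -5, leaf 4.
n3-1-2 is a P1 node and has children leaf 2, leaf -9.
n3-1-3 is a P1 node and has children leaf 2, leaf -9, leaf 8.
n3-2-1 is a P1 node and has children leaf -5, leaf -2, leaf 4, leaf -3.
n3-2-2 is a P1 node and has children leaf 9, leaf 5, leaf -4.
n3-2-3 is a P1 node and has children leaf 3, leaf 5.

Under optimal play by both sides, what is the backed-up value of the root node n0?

1

n1-1-1 (P1): max(-1, 7) = 7
n1-1-2 (P1): max(6, -6, 1) = 6
n1-1 (P2): min(7, 6) = 6
n1-2 (P2): min(2, -7) = -7
n1 (P1): max(6, -7) = 6
n2-1-2 (P1): max(5, 8) = 8
n2-1-3 (P1): max(7, 4) = 7
n2-1-4 (P1): max(-1, 9) = 9
n2-1 (P2): min(0, 8, 7, 9) = 0
n2-2-1 (P1): max(-5, 9, 3) = 9
n2-2-3 (P1): max(-5, 1, -7) = 1
n2-2 (P2): min(9, 7, 1) = 1
n2 (P1): max(0, 1) = 1
n3-1-1 (P1): max(-1, -5, 4) = 4
n3-1-2 (P1): max(2, -9) = 2
n3-1-3 (P1): max(2, -9, 8) = 8
n3-1 (P2): min(4, 2, 8) = 2
n3-2-1 (P1): max(-5, -2, 4, -3) = 4
n3-2-2 (P1): max(9, 5, -4) = 9
n3-2-3 (P1): max(3, 5) = 5
n3-2 (P2): min(4, 9, 5) = 4
n3 (P1): max(2, 4) = 4
n0 (P2): min(6, 1, 4) = 1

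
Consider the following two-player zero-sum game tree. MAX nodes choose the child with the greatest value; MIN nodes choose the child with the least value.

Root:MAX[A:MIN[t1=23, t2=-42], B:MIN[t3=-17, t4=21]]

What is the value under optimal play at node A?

A (MIN): min(23, -42) = -42

-42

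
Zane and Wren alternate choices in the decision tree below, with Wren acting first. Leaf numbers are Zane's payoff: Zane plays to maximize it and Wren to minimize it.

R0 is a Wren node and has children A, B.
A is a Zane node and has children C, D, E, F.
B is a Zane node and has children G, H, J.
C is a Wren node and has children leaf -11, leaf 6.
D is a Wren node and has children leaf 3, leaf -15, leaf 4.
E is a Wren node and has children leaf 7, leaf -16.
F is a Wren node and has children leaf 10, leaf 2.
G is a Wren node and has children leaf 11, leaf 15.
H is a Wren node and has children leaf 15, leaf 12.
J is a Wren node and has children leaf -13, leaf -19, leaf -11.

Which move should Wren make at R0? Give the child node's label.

C (Wren): min(-11, 6) = -11
D (Wren): min(3, -15, 4) = -15
E (Wren): min(7, -16) = -16
F (Wren): min(10, 2) = 2
A (Zane): max(-11, -15, -16, 2) = 2
G (Wren): min(11, 15) = 11
H (Wren): min(15, 12) = 12
J (Wren): min(-13, -19, -11) = -19
B (Zane): max(11, 12, -19) = 12
R0 (Wren): min(2, 12) = 2
Wren at R0 wants the lowest of {A=2, B=12}, so chooses A.

A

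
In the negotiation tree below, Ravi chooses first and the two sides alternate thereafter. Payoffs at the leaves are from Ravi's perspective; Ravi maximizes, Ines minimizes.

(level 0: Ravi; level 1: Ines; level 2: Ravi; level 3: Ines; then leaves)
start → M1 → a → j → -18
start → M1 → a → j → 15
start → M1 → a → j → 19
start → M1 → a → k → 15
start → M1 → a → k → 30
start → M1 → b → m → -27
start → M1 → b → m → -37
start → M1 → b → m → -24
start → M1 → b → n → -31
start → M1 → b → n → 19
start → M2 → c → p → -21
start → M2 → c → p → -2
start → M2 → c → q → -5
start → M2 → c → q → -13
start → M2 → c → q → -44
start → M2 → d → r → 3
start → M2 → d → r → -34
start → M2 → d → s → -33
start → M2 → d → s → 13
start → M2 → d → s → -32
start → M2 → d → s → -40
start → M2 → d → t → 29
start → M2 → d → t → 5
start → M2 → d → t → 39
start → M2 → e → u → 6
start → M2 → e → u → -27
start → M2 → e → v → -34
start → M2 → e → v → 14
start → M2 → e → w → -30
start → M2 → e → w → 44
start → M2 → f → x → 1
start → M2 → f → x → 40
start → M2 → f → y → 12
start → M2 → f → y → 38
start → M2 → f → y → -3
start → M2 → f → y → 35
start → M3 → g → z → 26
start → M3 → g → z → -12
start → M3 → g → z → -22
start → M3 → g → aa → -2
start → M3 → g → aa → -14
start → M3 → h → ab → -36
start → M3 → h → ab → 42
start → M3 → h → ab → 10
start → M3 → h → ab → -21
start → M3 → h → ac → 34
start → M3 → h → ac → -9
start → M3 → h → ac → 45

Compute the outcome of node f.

x (Ines): min(1, 40) = 1
y (Ines): min(12, 38, -3, 35) = -3
f (Ravi): max(1, -3) = 1

1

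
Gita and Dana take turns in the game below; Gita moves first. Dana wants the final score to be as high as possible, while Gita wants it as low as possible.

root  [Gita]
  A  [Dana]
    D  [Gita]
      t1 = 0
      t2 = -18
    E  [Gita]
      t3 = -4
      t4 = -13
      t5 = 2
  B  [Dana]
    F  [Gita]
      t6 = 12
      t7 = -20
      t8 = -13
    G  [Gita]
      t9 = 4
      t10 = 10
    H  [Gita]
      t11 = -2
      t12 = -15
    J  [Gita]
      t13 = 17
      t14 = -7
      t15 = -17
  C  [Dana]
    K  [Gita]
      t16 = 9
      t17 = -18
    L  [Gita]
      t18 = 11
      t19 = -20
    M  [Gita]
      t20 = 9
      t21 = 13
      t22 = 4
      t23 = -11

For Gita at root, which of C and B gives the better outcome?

K (Gita): min(9, -18) = -18
L (Gita): min(11, -20) = -20
M (Gita): min(9, 13, 4, -11) = -11
C (Dana): max(-18, -20, -11) = -11
F (Gita): min(12, -20, -13) = -20
G (Gita): min(4, 10) = 4
H (Gita): min(-2, -15) = -15
J (Gita): min(17, -7, -17) = -17
B (Dana): max(-20, 4, -15, -17) = 4
Gita prefers the lower value; C=-11, B=4. C is better since -11 < 4.

C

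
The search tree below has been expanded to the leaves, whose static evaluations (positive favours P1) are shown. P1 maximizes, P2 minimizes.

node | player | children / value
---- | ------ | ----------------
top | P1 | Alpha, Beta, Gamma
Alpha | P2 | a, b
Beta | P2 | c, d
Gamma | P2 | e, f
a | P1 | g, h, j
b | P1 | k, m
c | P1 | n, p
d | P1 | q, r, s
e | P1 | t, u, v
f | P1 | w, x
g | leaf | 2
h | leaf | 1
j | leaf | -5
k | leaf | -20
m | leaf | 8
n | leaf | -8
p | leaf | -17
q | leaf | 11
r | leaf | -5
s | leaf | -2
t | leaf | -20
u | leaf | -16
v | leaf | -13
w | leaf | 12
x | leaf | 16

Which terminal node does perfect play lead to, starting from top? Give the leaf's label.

a (P1): max(2, 1, -5) = 2
b (P1): max(-20, 8) = 8
Alpha (P2): min(2, 8) = 2
c (P1): max(-8, -17) = -8
d (P1): max(11, -5, -2) = 11
Beta (P2): min(-8, 11) = -8
e (P1): max(-20, -16, -13) = -13
f (P1): max(12, 16) = 16
Gamma (P2): min(-13, 16) = -13
top (P1): max(2, -8, -13) = 2
At top, P1 picks Alpha (highest: 2).
At Alpha, P2 picks a (lowest: 2).
At a, P1 picks g (highest: 2).
Terminal value 2.

g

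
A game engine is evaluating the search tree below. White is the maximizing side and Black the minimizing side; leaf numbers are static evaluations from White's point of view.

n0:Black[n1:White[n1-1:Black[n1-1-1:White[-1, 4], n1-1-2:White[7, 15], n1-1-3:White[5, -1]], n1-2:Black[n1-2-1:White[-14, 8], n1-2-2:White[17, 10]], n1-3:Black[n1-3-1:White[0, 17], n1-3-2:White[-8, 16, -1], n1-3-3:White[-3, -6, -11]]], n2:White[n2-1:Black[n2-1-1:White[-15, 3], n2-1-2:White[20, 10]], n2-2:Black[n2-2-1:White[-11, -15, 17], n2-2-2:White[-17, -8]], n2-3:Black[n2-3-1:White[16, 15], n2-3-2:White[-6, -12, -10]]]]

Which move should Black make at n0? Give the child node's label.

n1-1-1 (White): max(-1, 4) = 4
n1-1-2 (White): max(7, 15) = 15
n1-1-3 (White): max(5, -1) = 5
n1-1 (Black): min(4, 15, 5) = 4
n1-2-1 (White): max(-14, 8) = 8
n1-2-2 (White): max(17, 10) = 17
n1-2 (Black): min(8, 17) = 8
n1-3-1 (White): max(0, 17) = 17
n1-3-2 (White): max(-8, 16, -1) = 16
n1-3-3 (White): max(-3, -6, -11) = -3
n1-3 (Black): min(17, 16, -3) = -3
n1 (White): max(4, 8, -3) = 8
n2-1-1 (White): max(-15, 3) = 3
n2-1-2 (White): max(20, 10) = 20
n2-1 (Black): min(3, 20) = 3
n2-2-1 (White): max(-11, -15, 17) = 17
n2-2-2 (White): max(-17, -8) = -8
n2-2 (Black): min(17, -8) = -8
n2-3-1 (White): max(16, 15) = 16
n2-3-2 (White): max(-6, -12, -10) = -6
n2-3 (Black): min(16, -6) = -6
n2 (White): max(3, -8, -6) = 3
n0 (Black): min(8, 3) = 3
Black at n0 wants the lowest of {n1=8, n2=3}, so chooses n2.

n2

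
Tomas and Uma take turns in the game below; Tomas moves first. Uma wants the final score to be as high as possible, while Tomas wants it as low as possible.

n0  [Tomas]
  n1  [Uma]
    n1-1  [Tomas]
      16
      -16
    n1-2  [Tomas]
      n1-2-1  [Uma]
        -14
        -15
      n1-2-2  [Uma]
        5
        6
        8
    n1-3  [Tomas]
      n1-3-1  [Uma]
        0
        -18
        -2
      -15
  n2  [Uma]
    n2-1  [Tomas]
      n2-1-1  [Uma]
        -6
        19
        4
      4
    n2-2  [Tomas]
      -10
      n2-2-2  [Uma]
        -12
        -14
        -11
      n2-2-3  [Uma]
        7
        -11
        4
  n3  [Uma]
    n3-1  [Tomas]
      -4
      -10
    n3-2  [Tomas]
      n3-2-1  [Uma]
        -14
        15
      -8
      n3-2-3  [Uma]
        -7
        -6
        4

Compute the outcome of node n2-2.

n2-2-2 (Uma): max(-12, -14, -11) = -11
n2-2-3 (Uma): max(7, -11, 4) = 7
n2-2 (Tomas): min(-10, -11, 7) = -11

-11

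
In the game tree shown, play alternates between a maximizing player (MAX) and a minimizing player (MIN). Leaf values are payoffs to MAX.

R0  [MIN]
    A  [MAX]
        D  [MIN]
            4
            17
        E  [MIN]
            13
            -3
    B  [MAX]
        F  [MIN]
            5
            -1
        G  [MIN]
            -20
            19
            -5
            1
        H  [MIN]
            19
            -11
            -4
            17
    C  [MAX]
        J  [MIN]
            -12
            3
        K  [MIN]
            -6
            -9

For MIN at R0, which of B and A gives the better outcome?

F (MIN): min(5, -1) = -1
G (MIN): min(-20, 19, -5, 1) = -20
H (MIN): min(19, -11, -4, 17) = -11
B (MAX): max(-1, -20, -11) = -1
D (MIN): min(4, 17) = 4
E (MIN): min(13, -3) = -3
A (MAX): max(4, -3) = 4
MIN prefers the lower value; B=-1, A=4. B is better since -1 < 4.

B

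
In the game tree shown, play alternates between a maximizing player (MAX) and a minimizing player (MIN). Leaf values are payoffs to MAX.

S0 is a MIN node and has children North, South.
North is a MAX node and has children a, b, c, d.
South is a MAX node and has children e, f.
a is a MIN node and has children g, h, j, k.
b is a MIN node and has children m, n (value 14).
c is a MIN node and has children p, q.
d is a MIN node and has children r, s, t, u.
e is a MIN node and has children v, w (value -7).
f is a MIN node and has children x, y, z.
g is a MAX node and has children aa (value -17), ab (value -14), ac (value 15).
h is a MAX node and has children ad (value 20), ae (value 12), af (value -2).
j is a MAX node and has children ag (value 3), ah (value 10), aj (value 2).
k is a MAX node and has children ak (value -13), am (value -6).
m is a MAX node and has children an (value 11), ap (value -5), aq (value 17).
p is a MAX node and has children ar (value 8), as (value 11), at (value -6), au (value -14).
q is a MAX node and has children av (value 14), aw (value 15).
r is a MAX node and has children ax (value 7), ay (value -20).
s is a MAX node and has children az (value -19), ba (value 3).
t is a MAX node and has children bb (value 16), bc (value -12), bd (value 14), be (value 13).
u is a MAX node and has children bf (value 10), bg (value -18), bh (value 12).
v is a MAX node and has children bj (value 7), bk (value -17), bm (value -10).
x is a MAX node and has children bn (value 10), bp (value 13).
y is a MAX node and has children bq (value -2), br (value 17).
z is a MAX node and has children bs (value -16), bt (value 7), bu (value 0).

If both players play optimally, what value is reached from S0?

g (MAX): max(-17, -14, 15) = 15
h (MAX): max(20, 12, -2) = 20
j (MAX): max(3, 10, 2) = 10
k (MAX): max(-13, -6) = -6
a (MIN): min(15, 20, 10, -6) = -6
m (MAX): max(11, -5, 17) = 17
b (MIN): min(17, 14) = 14
p (MAX): max(8, 11, -6, -14) = 11
q (MAX): max(14, 15) = 15
c (MIN): min(11, 15) = 11
r (MAX): max(7, -20) = 7
s (MAX): max(-19, 3) = 3
t (MAX): max(16, -12, 14, 13) = 16
u (MAX): max(10, -18, 12) = 12
d (MIN): min(7, 3, 16, 12) = 3
North (MAX): max(-6, 14, 11, 3) = 14
v (MAX): max(7, -17, -10) = 7
e (MIN): min(7, -7) = -7
x (MAX): max(10, 13) = 13
y (MAX): max(-2, 17) = 17
z (MAX): max(-16, 7, 0) = 7
f (MIN): min(13, 17, 7) = 7
South (MAX): max(-7, 7) = 7
S0 (MIN): min(14, 7) = 7

7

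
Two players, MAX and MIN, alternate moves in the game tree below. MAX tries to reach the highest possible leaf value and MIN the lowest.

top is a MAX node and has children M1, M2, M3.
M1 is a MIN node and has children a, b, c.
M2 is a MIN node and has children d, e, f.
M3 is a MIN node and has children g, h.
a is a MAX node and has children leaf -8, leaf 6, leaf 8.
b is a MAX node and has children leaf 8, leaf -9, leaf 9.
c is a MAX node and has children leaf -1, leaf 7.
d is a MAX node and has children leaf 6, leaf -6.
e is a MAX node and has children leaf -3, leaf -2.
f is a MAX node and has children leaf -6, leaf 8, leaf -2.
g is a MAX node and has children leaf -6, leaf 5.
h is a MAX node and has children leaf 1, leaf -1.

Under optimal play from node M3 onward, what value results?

1

g (MAX): max(-6, 5) = 5
h (MAX): max(1, -1) = 1
M3 (MIN): min(5, 1) = 1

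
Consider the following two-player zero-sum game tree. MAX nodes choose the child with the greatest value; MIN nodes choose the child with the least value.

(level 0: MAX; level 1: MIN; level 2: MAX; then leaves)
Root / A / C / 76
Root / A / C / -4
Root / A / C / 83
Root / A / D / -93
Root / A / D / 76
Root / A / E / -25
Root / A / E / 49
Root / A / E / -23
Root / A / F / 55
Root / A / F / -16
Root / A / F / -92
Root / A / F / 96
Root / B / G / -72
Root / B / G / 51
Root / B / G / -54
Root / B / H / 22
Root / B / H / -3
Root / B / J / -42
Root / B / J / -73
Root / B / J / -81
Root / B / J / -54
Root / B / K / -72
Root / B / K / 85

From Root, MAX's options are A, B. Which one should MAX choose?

C (MAX): max(76, -4, 83) = 83
D (MAX): max(-93, 76) = 76
E (MAX): max(-25, 49, -23) = 49
F (MAX): max(55, -16, -92, 96) = 96
A (MIN): min(83, 76, 49, 96) = 49
G (MAX): max(-72, 51, -54) = 51
H (MAX): max(22, -3) = 22
J (MAX): max(-42, -73, -81, -54) = -42
K (MAX): max(-72, 85) = 85
B (MIN): min(51, 22, -42, 85) = -42
Root (MAX): max(49, -42) = 49
MAX at Root wants the highest of {A=49, B=-42}, so chooses A.

A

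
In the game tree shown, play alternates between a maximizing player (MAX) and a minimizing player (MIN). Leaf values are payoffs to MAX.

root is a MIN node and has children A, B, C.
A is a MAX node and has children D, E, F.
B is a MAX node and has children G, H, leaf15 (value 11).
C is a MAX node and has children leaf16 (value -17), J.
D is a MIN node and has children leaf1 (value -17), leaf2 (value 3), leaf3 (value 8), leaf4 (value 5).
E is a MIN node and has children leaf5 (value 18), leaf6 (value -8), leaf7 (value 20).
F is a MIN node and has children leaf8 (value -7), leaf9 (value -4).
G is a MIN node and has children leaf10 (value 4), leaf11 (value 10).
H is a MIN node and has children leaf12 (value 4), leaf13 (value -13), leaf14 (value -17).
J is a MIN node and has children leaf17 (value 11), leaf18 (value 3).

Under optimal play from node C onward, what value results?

J (MIN): min(11, 3) = 3
C (MAX): max(-17, 3) = 3

3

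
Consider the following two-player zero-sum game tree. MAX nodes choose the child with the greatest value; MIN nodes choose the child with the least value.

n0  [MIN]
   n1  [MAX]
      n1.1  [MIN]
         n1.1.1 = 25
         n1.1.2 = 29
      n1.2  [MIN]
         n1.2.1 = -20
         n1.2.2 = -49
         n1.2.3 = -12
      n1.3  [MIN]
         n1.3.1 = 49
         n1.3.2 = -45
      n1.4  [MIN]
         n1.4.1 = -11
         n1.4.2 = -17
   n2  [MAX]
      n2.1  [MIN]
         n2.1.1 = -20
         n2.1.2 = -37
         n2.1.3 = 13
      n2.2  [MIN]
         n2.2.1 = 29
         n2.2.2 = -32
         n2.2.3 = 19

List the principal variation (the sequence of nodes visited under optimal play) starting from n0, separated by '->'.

n1.1 (MIN): min(25, 29) = 25
n1.2 (MIN): min(-20, -49, -12) = -49
n1.3 (MIN): min(49, -45) = -45
n1.4 (MIN): min(-11, -17) = -17
n1 (MAX): max(25, -49, -45, -17) = 25
n2.1 (MIN): min(-20, -37, 13) = -37
n2.2 (MIN): min(29, -32, 19) = -32
n2 (MAX): max(-37, -32) = -32
n0 (MIN): min(25, -32) = -32
At n0, MIN picks n2 (lowest: -32).
At n2, MAX picks n2.2 (highest: -32).
At n2.2, MIN picks n2.2.2 (lowest: -32).
Terminal value -32.

n0 -> n2 -> n2.2 -> n2.2.2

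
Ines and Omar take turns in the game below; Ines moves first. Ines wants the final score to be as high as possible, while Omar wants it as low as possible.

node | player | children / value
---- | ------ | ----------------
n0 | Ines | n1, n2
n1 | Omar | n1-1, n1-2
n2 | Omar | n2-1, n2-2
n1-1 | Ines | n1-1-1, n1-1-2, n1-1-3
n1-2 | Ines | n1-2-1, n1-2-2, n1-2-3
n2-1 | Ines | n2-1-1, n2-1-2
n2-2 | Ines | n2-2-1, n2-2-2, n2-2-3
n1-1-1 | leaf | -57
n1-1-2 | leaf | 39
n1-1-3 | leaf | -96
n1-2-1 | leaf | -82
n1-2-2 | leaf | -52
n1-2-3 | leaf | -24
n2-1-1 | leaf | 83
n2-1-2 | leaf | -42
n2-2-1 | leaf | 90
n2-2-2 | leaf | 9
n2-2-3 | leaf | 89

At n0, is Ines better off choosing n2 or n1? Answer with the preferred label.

n2

n2-1 (Ines): max(83, -42) = 83
n2-2 (Ines): max(90, 9, 89) = 90
n2 (Omar): min(83, 90) = 83
n1-1 (Ines): max(-57, 39, -96) = 39
n1-2 (Ines): max(-82, -52, -24) = -24
n1 (Omar): min(39, -24) = -24
Ines prefers the higher value; n2=83, n1=-24. n2 is better since 83 > -24.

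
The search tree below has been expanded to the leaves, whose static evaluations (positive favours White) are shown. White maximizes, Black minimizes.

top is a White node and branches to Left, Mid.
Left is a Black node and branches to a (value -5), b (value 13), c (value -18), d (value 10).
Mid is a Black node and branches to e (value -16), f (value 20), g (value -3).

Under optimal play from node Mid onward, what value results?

-16

Mid (Black): min(-16, 20, -3) = -16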